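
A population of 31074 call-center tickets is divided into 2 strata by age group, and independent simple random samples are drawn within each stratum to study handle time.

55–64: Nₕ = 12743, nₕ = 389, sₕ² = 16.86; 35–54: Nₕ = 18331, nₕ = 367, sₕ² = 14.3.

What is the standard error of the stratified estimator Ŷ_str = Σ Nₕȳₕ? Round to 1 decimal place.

Var(Ŷ_str) = Σₕ Nₕ²(1 − fₕ)sₕ²/nₕ.
55–64: 12743²·(1 − 389/12743)·16.86/389 = 6.8231866 × 10^6.
35–54: 18331²·(1 − 367/18331)·14.3/367 = 1.2830961 × 10^7.
Sum = 1.9654148 × 10^7.
SE = √(1.9654148 × 10^7) = 4433.3.

4433.3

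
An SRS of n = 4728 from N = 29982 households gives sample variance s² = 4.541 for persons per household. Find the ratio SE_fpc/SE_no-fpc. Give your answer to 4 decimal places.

f = n/N = 4728/29982 = 0.15769462.
SE_no-fpc = √(s²/n) = 0.030991102; SE_fpc = √((1−f)s²/n) = 0.028442764.
Ratio = √(1−f) = 0.91777197.

0.9178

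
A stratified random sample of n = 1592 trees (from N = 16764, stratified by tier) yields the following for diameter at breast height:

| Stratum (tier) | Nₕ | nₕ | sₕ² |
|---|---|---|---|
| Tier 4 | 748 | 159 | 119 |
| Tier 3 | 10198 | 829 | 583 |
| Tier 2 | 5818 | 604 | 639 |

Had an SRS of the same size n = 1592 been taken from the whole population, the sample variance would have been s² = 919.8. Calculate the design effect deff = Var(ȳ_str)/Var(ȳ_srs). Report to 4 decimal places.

0.6779

Var(ȳ_str) = Σ Wₕ²(1−fₕ)sₕ²/nₕ with Wₕ = Nₕ/16764:
  Tier 4: (748/16764)²·(1−159/748)·119/159 = 0.0011733064
  Tier 3: (10198/16764)²·(1−829/10198)·583/829 = 0.23909306
  Tier 2: (5818/16764)²·(1−604/5818)·639/604 = 0.11419665
  → Var(ȳ_str) = 0.35446302.
Var(ȳ_srs) = (1 − 1592/16764)·919.8/1592 = 0.52289625.
deff = 0.35446302 / 0.52289625 = 0.6779.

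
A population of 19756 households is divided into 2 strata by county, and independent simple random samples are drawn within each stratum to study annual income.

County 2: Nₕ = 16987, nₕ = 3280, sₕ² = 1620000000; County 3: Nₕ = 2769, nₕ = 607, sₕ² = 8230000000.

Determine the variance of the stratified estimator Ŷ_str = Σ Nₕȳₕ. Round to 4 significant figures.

Var(Ŷ_str) = Σₕ Nₕ²(1 − fₕ)sₕ²/nₕ.
County 2: 16987²·(1 − 3280/16987)·1620000000/3280 = 1.1500064 × 10^14.
County 3: 2769²·(1 − 607/2769)·8230000000/607 = 8.1168924 × 10^13.
Sum = 1.9616956 × 10^14.

1.962 × 10^14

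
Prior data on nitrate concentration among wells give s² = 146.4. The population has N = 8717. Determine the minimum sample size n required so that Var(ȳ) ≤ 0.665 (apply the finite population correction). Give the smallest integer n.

Without fpc, n₀ = s²/D = 146.4/0.665 = 220.1504.
With fpc, (1 − n/N)·s²/n ≤ D requires n ≥ n₀/(1 + n₀/N) = 220.1504/(1 + 220.1504/8717) = 214.7274.
Rounding up, n = 215.

215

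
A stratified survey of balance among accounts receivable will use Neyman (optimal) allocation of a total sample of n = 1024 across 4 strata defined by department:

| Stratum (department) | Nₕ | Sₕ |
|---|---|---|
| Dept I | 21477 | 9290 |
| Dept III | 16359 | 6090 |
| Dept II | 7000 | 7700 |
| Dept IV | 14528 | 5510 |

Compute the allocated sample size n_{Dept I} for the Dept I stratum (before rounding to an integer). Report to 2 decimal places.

Neyman allocation: nₕ = n·NₕSₕ / Σⱼ NⱼSⱼ.
Σ NⱼSⱼ = 21477·9290 + 16359·6090 + 7000·7700 + 14528·5510 = 4.3309692 × 10^8.
n_{Dept I} = 1024·21477·9290 / (4.3309692 × 10^8) = 471.74.

471.74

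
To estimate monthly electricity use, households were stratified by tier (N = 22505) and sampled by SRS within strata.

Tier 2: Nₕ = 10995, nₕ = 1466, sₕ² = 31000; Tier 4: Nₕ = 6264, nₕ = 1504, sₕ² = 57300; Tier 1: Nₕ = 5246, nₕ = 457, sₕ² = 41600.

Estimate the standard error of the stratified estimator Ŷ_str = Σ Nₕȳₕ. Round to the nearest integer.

75089

Var(Ŷ_str) = Σₕ Nₕ²(1 − fₕ)sₕ²/nₕ.
Tier 2: 10995²·(1 − 1466/10995)·31000/1466 = 2.2154925 × 10^9.
Tier 4: 6264²·(1 − 1504/6264)·57300/1504 = 1.1359664 × 10^9.
Tier 1: 5246²·(1 − 457/5246)·41600/457 = 2.2869162 × 10^9.
Sum = 5.6383751 × 10^9.
SE = √(5.6383751 × 10^9) = 75089.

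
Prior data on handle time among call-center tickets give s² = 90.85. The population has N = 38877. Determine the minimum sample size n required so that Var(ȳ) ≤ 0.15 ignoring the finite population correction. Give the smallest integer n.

Without fpc, n₀ = s²/D = 90.85/0.15 = 605.6667.
Rounding up, n = 606.

606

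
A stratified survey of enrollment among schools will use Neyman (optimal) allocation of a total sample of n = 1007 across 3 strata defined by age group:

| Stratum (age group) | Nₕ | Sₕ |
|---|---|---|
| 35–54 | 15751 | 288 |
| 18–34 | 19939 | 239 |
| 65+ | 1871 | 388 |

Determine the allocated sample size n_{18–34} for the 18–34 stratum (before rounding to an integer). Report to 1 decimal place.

Neyman allocation: nₕ = n·NₕSₕ / Σⱼ NⱼSⱼ.
Σ NⱼSⱼ = 15751·288 + 19939·239 + 1871·388 = 1.0027657 × 10^7.
n_{18–34} = 1007·19939·239 / (1.0027657 × 10^7) = 478.6.

478.6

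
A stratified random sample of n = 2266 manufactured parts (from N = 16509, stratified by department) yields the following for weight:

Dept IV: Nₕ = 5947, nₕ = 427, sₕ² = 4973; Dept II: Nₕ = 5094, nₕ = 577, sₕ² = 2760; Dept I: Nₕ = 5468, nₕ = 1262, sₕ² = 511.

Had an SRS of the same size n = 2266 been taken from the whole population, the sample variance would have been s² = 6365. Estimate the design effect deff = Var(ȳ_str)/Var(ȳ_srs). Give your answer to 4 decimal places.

Var(ȳ_str) = Σ Wₕ²(1−fₕ)sₕ²/nₕ with Wₕ = Nₕ/16509:
  Dept IV: (5947/16509)²·(1−427/5947)·4973/427 = 1.4027687
  Dept II: (5094/16509)²·(1−577/5094)·2760/577 = 0.40383203
  Dept I: (5468/16509)²·(1−1262/5468)·511/1262 = 0.03416786
  → Var(ȳ_str) = 1.8407686.
Var(ȳ_srs) = (1 − 2266/16509)·6365/2266 = 2.4233671.
deff = 1.8407686 / 2.4233671 = 0.7596.

0.7596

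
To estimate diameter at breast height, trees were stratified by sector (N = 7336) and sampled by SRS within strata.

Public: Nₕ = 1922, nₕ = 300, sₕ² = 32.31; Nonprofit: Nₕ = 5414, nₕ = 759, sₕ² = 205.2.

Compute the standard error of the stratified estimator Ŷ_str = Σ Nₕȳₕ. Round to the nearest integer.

2674

Var(Ŷ_str) = Σₕ Nₕ²(1 − fₕ)sₕ²/nₕ.
Public: 1922²·(1 − 300/1922)·32.31/300 = 335753.03.
Nonprofit: 5414²·(1 − 759/5414)·205.2/759 = 6.8135511 × 10^6.
Sum = 7.1493041 × 10^6.
SE = √(7.1493041 × 10^6) = 2674.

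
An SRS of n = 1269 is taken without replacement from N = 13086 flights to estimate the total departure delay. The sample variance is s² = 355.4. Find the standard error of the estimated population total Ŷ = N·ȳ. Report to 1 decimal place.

6580.9

Var(Ŷ) = N²·Var(ȳ) = N²·(1 − n/N)·s²/n.
f = 1269/13086 = 0.09697387; Var(ȳ) = 0.90302613·355.4/1269 = 0.25290425.
Var(Ŷ) = 13086² · 0.25290425 = 4.3308183 × 10^7.
SE(Ŷ) = √(4.3308183 × 10^7) = 6580.9.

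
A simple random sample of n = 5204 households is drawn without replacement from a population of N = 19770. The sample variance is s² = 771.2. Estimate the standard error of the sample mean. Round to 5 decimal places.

0.33043

Under SRS without replacement, Var(ȳ) = (1 − f)·s²/n with f = n/N = 5204/19770 = 0.26322711.
Var(ȳ) = (1 − 0.26322711)·771.2/5204 = 0.73677289·0.1481937 = 0.1091851.
SE(ȳ) = √(0.1091851) = 0.33043.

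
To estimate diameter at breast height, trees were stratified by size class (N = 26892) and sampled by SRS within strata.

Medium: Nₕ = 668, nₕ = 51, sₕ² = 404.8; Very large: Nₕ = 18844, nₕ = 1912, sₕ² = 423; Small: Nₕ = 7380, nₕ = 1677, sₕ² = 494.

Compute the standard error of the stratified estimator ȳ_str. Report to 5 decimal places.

Var(ȳ_str) = Σₕ Wₕ²(1 − fₕ)sₕ²/nₕ with Wₕ = Nₕ/N, N = 26892.
Medium: Wₕ = 0.02484010; term = 0.02484010²·(1 − 0.07634731)·404.8/51 = 0.0045236162.
Very large: Wₕ = 0.70072884; term = 0.70072884²·(1 − 0.10146466)·423/1912 = 0.097608498.
Small: Wₕ = 0.27443106; term = 0.27443106²·(1 − 0.22723577)·494/1677 = 0.017143813.
Sum = 0.11927593.
SE = √(0.11927593) = 0.34536.

0.34536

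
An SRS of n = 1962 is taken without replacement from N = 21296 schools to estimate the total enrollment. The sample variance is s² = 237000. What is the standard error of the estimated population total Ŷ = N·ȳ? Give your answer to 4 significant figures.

Var(Ŷ) = N²·Var(ȳ) = N²·(1 − n/N)·s²/n.
f = 1962/21296 = 0.09212998; Var(ȳ) = 0.90787002·237000/1962 = 109.66626.
Var(Ŷ) = 21296² · 109.66626 = 4.97358 × 10^10.
SE(Ŷ) = √(4.97358 × 10^10) = 223000.

223000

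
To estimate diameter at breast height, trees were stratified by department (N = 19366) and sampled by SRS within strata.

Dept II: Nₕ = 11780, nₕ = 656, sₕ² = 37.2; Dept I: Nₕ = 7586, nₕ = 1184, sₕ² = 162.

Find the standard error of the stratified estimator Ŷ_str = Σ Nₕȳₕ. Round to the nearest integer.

3752

Var(Ŷ_str) = Σₕ Nₕ²(1 − fₕ)sₕ²/nₕ.
Dept II: 11780²·(1 − 656/11780)·37.2/656 = 7.4309677 × 10^6.
Dept I: 7586²·(1 − 1184/7586)·162/1184 = 6.6449516 × 10^6.
Sum = 1.4075919 × 10^7.
SE = √(1.4075919 × 10^7) = 3752.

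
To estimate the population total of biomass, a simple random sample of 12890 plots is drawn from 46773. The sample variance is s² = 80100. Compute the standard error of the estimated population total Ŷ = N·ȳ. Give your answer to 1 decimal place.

99238.1

Var(Ŷ) = N²·Var(ȳ) = N²·(1 − n/N)·s²/n.
f = 12890/46773 = 0.27558634; Var(ȳ) = 0.72441366·80100/12890 = 4.501593.
Var(Ŷ) = 46773² · 4.501593 = 9.8481959 × 10^9.
SE(Ŷ) = √(9.8481959 × 10^9) = 99238.1.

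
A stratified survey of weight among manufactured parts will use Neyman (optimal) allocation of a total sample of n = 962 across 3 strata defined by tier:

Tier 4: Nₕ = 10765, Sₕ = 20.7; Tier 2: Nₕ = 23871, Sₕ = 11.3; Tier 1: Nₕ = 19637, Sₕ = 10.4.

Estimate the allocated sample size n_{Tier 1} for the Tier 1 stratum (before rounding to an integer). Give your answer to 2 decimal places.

Neyman allocation: nₕ = n·NₕSₕ / Σⱼ NⱼSⱼ.
Σ NⱼSⱼ = 10765·20.7 + 23871·11.3 + 19637·10.4 = 696802.6.
n_{Tier 1} = 962·19637·10.4 / 696802.6 = 281.95.

281.95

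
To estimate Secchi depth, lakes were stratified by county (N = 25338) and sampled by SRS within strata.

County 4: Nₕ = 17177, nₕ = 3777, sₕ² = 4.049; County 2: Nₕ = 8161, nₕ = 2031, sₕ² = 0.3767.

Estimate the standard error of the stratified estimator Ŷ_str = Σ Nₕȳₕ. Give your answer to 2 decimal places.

Var(Ŷ_str) = Σₕ Nₕ²(1 − fₕ)sₕ²/nₕ.
County 4: 17177²·(1 − 3777/17177)·4.049/3777 = 246747.58.
County 2: 8161²·(1 − 2031/8161)·0.3767/2031 = 9278.7516.
Sum = 256026.33.
SE = √(256026.33) = 505.99.

505.99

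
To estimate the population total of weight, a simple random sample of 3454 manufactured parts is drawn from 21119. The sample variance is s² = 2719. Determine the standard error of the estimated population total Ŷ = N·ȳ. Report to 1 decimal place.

Var(Ŷ) = N²·Var(ȳ) = N²·(1 − n/N)·s²/n.
f = 3454/21119 = 0.16354941; Var(ȳ) = 0.83645059·2719/3454 = 0.65845662.
Var(Ŷ) = 21119² · 0.65845662 = 2.9367966 × 10^8.
SE(Ŷ) = √(2.9367966 × 10^8) = 17137.1.

17137.1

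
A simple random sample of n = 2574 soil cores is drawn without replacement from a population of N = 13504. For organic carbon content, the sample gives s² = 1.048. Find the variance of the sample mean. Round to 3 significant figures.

3.30 × 10^-4

Under SRS without replacement, Var(ȳ) = (1 − f)·s²/n with f = n/N = 2574/13504 = 0.19061019.
Var(ȳ) = (1 − 0.19061019)·1.048/2574 = 0.80938981·4.0714841 × 10^-4 = 3.2954177 × 10^-4.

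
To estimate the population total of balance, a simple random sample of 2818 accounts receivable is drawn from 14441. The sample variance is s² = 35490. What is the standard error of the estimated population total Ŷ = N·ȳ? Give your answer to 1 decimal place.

45977.0

Var(Ŷ) = N²·Var(ȳ) = N²·(1 − n/N)·s²/n.
f = 2818/14441 = 0.19513884; Var(ȳ) = 0.80486116·35490/2818 = 10.136452.
Var(Ŷ) = 14441² · 10.136452 = 2.1138808 × 10^9.
SE(Ŷ) = √(2.1138808 × 10^9) = 45977.0.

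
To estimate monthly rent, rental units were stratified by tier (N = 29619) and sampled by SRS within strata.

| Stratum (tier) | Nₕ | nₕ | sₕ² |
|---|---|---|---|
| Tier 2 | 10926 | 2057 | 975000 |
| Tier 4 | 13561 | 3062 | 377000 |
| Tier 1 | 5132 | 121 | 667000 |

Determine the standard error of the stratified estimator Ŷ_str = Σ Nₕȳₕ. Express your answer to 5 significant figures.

453010

Var(Ŷ_str) = Σₕ Nₕ²(1 − fₕ)sₕ²/nₕ.
Tier 2: 10926²·(1 − 2057/10926)·975000/2057 = 4.5931029 × 10^10.
Tier 4: 13561²·(1 − 3062/13561)·377000/3062 = 1.7529754 × 10^10.
Tier 1: 5132²·(1 − 121/5132)·667000/121 = 1.4175928 × 10^11.
Sum = 2.0522006 × 10^11.
SE = √(2.0522006 × 10^11) = 453010.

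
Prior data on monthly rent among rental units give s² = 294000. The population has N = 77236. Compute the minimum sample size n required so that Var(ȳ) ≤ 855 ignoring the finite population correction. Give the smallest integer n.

Without fpc, n₀ = s²/D = 294000/855 = 343.8596.
Rounding up, n = 344.

344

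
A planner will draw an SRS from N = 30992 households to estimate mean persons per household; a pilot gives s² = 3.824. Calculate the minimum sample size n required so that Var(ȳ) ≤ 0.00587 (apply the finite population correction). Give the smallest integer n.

639

Without fpc, n₀ = s²/D = 3.824/0.00587 = 651.4480.
With fpc, (1 − n/N)·s²/n ≤ D requires n ≥ n₀/(1 + n₀/N) = 651.4480/(1 + 651.4480/30992) = 638.0366.
Rounding up, n = 639.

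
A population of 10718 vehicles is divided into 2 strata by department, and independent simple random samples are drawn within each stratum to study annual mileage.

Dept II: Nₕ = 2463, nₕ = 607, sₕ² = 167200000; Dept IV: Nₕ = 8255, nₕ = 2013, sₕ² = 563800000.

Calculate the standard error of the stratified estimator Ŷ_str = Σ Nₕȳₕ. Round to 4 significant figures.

3.961 × 10^6

Var(Ŷ_str) = Σₕ Nₕ²(1 − fₕ)sₕ²/nₕ.
Dept II: 2463²·(1 − 607/2463)·167200000/607 = 1.2591862 × 10^12.
Dept IV: 8255²·(1 − 2013/8255)·563800000/2013 = 1.4431854 × 10^13.
Sum = 1.569104 × 10^13.
SE = √(1.569104 × 10^13) = 3.961 × 10^6.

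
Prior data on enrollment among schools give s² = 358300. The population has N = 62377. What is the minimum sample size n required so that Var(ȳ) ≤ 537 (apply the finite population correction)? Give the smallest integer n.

Without fpc, n₀ = s²/D = 358300/537 = 667.2253.
With fpc, (1 − n/N)·s²/n ≤ D requires n ≥ n₀/(1 + n₀/N) = 667.2253/(1 + 667.2253/62377) = 660.1638.
Rounding up, n = 661.

661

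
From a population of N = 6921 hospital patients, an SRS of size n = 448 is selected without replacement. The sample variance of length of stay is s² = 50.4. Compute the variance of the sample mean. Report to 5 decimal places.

0.10522

Under SRS without replacement, Var(ȳ) = (1 − f)·s²/n with f = n/N = 448/6921 = 0.06473053.
Var(ȳ) = (1 − 0.06473053)·50.4/448 = 0.93526947·0.1125 = 0.10521782.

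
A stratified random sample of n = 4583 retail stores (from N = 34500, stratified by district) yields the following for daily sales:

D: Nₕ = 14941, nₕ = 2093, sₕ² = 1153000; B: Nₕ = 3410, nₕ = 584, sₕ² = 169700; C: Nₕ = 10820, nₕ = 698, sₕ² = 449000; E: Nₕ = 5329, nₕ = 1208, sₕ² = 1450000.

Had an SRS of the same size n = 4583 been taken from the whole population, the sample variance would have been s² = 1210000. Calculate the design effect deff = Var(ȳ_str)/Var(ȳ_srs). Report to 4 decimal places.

0.7536

Var(ȳ_str) = Σ Wₕ²(1−fₕ)sₕ²/nₕ with Wₕ = Nₕ/34500:
  D: (14941/34500)²·(1−2093/14941)·1153000/2093 = 88.845837
  B: (3410/34500)²·(1−584/3410)·169700/584 = 2.3526501
  C: (10820/34500)²·(1−698/10820)·449000/698 = 59.189725
  E: (5329/34500)²·(1−1208/5329)·1450000/1208 = 22.146812
  → Var(ȳ_str) = 172.53502.
Var(ȳ_srs) = (1 − 4583/34500)·1210000/4583 = 228.94674.
deff = 172.53502 / 228.94674 = 0.7536.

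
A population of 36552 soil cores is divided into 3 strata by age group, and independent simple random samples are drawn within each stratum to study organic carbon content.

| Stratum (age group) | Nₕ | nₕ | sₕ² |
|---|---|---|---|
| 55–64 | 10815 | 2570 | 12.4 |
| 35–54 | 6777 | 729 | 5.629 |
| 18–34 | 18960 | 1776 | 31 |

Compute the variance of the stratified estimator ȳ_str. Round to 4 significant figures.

Var(ȳ_str) = Σₕ Wₕ²(1 − fₕ)sₕ²/nₕ with Wₕ = Nₕ/N, N = 36552.
55–64: Wₕ = 0.29587984; term = 0.29587984²·(1 − 0.23763292)·12.4/2570 = 3.2202045 × 10^-4.
35–54: Wₕ = 0.18540709; term = 0.18540709²·(1 − 0.10756972)·5.629/729 = 2.3688126 × 10^-4.
18–34: Wₕ = 0.51871307; term = 0.51871307²·(1 − 0.09367089)·31/1776 = 0.0042565627.
Sum = 0.0048154644.

0.004815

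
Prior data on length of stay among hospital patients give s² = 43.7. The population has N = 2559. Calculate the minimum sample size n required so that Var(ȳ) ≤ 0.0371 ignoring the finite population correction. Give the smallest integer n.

Without fpc, n₀ = s²/D = 43.7/0.0371 = 1177.8976.
Rounding up, n = 1178.

1178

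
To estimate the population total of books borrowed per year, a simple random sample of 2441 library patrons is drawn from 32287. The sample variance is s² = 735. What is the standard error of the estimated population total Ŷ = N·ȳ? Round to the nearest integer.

17034

Var(Ŷ) = N²·Var(ȳ) = N²·(1 − n/N)·s²/n.
f = 2441/32287 = 0.07560318; Var(ȳ) = 0.92439682·735/2441 = 0.27834152.
Var(Ŷ) = 32287² · 0.27834152 = 2.9015722 × 10^8.
SE(Ŷ) = √(2.9015722 × 10^8) = 17034.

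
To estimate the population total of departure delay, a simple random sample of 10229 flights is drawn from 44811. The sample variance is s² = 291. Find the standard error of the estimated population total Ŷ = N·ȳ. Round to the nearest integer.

6640

Var(Ŷ) = N²·Var(ȳ) = N²·(1 − n/N)·s²/n.
f = 10229/44811 = 0.22826984; Var(ȳ) = 0.77173016·291/10229 = 0.021954587.
Var(Ŷ) = 44811² · 0.021954587 = 4.4085375 × 10^7.
SE(Ŷ) = √(4.4085375 × 10^7) = 6640.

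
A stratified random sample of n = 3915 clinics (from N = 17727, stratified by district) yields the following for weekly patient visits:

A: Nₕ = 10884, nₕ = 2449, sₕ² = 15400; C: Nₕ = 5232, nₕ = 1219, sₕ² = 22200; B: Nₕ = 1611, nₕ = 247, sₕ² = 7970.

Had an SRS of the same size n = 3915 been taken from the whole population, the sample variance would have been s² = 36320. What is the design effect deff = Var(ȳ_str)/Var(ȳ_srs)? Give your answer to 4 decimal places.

Var(ȳ_str) = Σ Wₕ²(1−fₕ)sₕ²/nₕ with Wₕ = Nₕ/17727:
  A: (10884/17727)²·(1−2449/10884)·15400/2449 = 1.8371096
  C: (5232/17727)²·(1−1219/5232)·22200/1219 = 1.2167901
  B: (1611/17727)²·(1−247/1611)·7970/247 = 0.22563205
  → Var(ȳ_str) = 3.2795318.
Var(ȳ_srs) = (1 − 3915/17727)·36320/3915 = 7.2282872.
deff = 3.2795318 / 7.2282872 = 0.4537.

0.4537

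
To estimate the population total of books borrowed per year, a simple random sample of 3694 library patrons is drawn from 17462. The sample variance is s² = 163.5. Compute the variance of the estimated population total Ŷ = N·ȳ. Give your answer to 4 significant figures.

Var(Ŷ) = N²·Var(ȳ) = N²·(1 − n/N)·s²/n.
f = 3694/17462 = 0.21154507; Var(ȳ) = 0.78845493·163.5/3694 = 0.034897775.
Var(Ŷ) = 17462² · 0.034897775 = 1.064108 × 10^7.

1.064 × 10^7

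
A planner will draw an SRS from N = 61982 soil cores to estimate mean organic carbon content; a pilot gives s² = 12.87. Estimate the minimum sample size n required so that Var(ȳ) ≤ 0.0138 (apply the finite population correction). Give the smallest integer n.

Without fpc, n₀ = s²/D = 12.87/0.0138 = 932.6087.
With fpc, (1 − n/N)·s²/n ≤ D requires n ≥ n₀/(1 + n₀/N) = 932.6087/(1 + 932.6087/61982) = 918.7843.
Rounding up, n = 919.

919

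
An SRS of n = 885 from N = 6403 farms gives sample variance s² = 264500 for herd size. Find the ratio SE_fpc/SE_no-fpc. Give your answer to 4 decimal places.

0.9283

f = n/N = 885/6403 = 0.13821646.
SE_no-fpc = √(s²/n) = 17.287859; SE_fpc = √((1−f)s²/n) = 16.048716.
Ratio = √(1−f) = 0.92832297.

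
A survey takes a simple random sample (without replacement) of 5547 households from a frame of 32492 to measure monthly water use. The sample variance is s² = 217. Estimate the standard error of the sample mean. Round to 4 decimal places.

0.1801

Under SRS without replacement, Var(ȳ) = (1 − f)·s²/n with f = n/N = 5547/32492 = 0.17071895.
Var(ȳ) = (1 − 0.17071895)·217/5547 = 0.82928105·0.039120245 = 0.032441678.
SE(ȳ) = √(0.032441678) = 0.1801.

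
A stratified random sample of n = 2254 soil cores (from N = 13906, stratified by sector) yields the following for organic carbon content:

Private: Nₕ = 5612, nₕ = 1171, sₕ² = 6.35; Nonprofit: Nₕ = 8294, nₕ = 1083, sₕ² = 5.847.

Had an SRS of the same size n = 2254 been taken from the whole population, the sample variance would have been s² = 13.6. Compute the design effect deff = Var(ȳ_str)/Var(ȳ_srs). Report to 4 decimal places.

0.4685

Var(ȳ_str) = Σ Wₕ²(1−fₕ)sₕ²/nₕ with Wₕ = Nₕ/13906:
  Private: (5612/13906)²·(1−1171/5612)·6.35/1171 = 6.988932 × 10^-4
  Nonprofit: (8294/13906)²·(1−1083/8294)·5.847/1083 = 0.0016697818
  → Var(ȳ_str) = 0.002368675.
Var(ȳ_srs) = (1 − 2254/13906)·13.6/2254 = 0.0050557227.
deff = 0.002368675 / 0.0050557227 = 0.4685.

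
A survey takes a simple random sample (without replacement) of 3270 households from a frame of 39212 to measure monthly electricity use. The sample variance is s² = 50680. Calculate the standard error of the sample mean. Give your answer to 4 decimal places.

3.7691

Under SRS without replacement, Var(ȳ) = (1 − f)·s²/n with f = n/N = 3270/39212 = 0.08339284.
Var(ȳ) = (1 − 0.08339284)·50680/3270 = 0.91660716·15.498471 = 14.206009.
SE(ȳ) = √(14.206009) = 3.7691.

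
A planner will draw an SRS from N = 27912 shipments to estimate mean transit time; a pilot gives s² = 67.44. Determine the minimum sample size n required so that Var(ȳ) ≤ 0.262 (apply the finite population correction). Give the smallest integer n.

256

Without fpc, n₀ = s²/D = 67.44/0.262 = 257.4046.
With fpc, (1 − n/N)·s²/n ≤ D requires n ≥ n₀/(1 + n₀/N) = 257.4046/(1 + 257.4046/27912) = 255.0525.
Rounding up, n = 256.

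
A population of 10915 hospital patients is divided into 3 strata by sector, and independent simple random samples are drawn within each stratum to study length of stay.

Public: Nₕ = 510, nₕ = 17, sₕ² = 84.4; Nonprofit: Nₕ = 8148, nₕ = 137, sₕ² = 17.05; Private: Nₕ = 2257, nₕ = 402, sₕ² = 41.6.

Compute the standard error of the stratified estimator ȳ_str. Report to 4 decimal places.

0.2869

Var(ȳ_str) = Σₕ Wₕ²(1 − fₕ)sₕ²/nₕ with Wₕ = Nₕ/N, N = 10915.
Public: Wₕ = 0.04672469; term = 0.04672469²·(1 − 0.03333333)·84.4/17 = 0.010477632.
Nonprofit: Wₕ = 0.74649565; term = 0.74649565²·(1 − 0.01681394)·17.05/137 = 0.068185823.
Private: Wₕ = 0.20677966; term = 0.20677966²·(1 − 0.17811254)·41.6/402 = 0.0036365978.
Sum = 0.082300053.
SE = √(0.082300053) = 0.2869.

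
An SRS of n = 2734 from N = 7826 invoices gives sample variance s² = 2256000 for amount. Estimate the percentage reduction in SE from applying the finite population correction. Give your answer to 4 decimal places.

19.3370

f = n/N = 2734/7826 = 0.34934833.
SE_no-fpc = √(s²/n) = 28.725678; SE_fpc = √((1−f)s²/n) = 23.170989.
Ratio = √(1−f) = 0.80662982. Reduction = 100·(1 − 0.80662982) = 19.3370%.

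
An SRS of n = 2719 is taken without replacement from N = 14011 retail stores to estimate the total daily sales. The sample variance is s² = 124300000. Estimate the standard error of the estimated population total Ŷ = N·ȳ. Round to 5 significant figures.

Var(Ŷ) = N²·Var(ȳ) = N²·(1 − n/N)·s²/n.
f = 2719/14011 = 0.19406181; Var(ȳ) = 0.80593819·124300000/2719 = 36843.736.
Var(Ŷ) = 14011² · 36843.736 = 7.2327246 × 10^12.
SE(Ŷ) = √(7.2327246 × 10^12) = 2.6894 × 10^6.

2.6894 × 10^6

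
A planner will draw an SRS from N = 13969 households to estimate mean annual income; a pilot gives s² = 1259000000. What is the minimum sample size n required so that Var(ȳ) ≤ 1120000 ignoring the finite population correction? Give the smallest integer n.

1125

Without fpc, n₀ = s²/D = 1259000000/1120000 = 1124.1071.
Rounding up, n = 1125.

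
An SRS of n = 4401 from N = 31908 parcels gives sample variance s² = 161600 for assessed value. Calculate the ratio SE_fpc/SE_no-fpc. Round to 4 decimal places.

f = n/N = 4401/31908 = 0.13792779.
SE_no-fpc = √(s²/n) = 6.0596145; SE_fpc = √((1−f)s²/n) = 5.6262214.
Ratio = √(1−f) = 0.92847844.

0.9285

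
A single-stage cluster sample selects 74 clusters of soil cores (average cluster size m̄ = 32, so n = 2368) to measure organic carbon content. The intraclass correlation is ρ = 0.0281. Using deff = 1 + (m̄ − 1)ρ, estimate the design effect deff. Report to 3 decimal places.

1.871

deff = 1 + (32 − 1)·0.0281 = 1 + 0.8711 = 1.8711.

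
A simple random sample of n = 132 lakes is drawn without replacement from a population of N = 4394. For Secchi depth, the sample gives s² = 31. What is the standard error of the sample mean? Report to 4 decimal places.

Under SRS without replacement, Var(ȳ) = (1 − f)·s²/n with f = n/N = 132/4394 = 0.03004096.
Var(ȳ) = (1 − 0.03004096)·31/132 = 0.96995904·0.23484848 = 0.22779341.
SE(ȳ) = √(0.22779341) = 0.4773.

0.4773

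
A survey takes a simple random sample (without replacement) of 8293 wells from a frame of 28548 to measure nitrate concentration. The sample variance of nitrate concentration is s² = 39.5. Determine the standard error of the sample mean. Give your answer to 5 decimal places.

Under SRS without replacement, Var(ȳ) = (1 − f)·s²/n with f = n/N = 8293/28548 = 0.29049320.
Var(ȳ) = (1 − 0.29049320)·39.5/8293 = 0.70950680·0.0047630532 = 0.0033794186.
SE(ȳ) = √(0.0033794186) = 0.05813.

0.05813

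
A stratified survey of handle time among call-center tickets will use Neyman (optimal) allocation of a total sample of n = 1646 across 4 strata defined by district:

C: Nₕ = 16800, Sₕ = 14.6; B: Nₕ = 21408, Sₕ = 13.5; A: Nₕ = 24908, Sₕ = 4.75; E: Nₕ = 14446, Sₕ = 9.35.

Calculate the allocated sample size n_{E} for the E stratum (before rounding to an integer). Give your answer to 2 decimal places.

Neyman allocation: nₕ = n·NₕSₕ / Σⱼ NⱼSⱼ.
Σ NⱼSⱼ = 16800·14.6 + 21408·13.5 + 24908·4.75 + 14446·9.35 = 787671.1.
n_{E} = 1646·14446·9.35 / 787671.1 = 282.26.

282.26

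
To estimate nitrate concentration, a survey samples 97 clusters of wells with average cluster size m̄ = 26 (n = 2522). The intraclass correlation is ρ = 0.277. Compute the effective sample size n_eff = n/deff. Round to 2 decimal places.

318.23

deff = 1 + (26 − 1)·0.277 = 1 + 6.925 = 7.925.
n_eff = 2522 / 7.925 = 318.23.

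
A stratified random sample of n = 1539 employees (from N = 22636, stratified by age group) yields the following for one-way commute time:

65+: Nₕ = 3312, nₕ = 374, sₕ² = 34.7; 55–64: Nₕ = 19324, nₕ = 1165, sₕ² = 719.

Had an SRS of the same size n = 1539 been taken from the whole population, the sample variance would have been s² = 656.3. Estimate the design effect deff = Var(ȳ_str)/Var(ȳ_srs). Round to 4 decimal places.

1.0679

Var(ȳ_str) = Σ Wₕ²(1−fₕ)sₕ²/nₕ with Wₕ = Nₕ/22636:
  65+: (3312/22636)²·(1−374/3312)·34.7/374 = 0.0017619786
  55–64: (19324/22636)²·(1−1165/19324)·719/1165 = 0.42266137
  → Var(ȳ_str) = 0.42442335.
Var(ȳ_srs) = (1 − 1539/22636)·656.3/1539 = 0.39745211.
deff = 0.42442335 / 0.39745211 = 1.0679.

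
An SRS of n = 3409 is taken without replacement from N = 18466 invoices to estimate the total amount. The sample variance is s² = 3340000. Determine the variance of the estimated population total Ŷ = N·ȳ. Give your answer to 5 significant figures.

2.7241 × 10^11

Var(Ŷ) = N²·Var(ȳ) = N²·(1 − n/N)·s²/n.
f = 3409/18466 = 0.18460955; Var(ȳ) = 0.81539045·3340000/3409 = 798.8865.
Var(Ŷ) = 18466² · 798.8865 = 2.7241483 × 10^11.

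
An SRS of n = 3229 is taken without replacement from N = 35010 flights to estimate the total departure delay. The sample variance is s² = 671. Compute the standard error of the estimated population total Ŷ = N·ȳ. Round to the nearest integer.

Var(Ŷ) = N²·Var(ȳ) = N²·(1 − n/N)·s²/n.
f = 3229/35010 = 0.09223079; Var(ȳ) = 0.90776921·671/3229 = 0.18863832.
Var(Ŷ) = 35010² · 0.18863832 = 2.3121401 × 10^8.
SE(Ŷ) = √(2.3121401 × 10^8) = 15206.

15206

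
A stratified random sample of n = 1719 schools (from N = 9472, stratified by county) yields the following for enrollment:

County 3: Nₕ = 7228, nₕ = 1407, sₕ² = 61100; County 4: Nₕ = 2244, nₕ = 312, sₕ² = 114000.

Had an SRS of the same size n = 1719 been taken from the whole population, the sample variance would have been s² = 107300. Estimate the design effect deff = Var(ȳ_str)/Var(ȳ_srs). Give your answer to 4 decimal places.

Var(ȳ_str) = Σ Wₕ²(1−fₕ)sₕ²/nₕ with Wₕ = Nₕ/9472:
  County 3: (7228/9472)²·(1−1407/7228)·61100/1407 = 20.364768
  County 4: (2244/9472)²·(1−312/2244)·114000/312 = 17.656184
  → Var(ȳ_str) = 38.020952.
Var(ȳ_srs) = (1 − 1719/9472)·107300/1719 = 51.091887.
deff = 38.020952 / 51.091887 = 0.7442.

0.7442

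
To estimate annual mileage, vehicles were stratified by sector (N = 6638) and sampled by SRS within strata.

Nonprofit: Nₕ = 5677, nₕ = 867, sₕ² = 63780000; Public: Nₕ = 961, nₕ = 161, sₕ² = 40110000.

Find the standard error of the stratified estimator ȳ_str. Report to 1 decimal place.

Var(ȳ_str) = Σₕ Wₕ²(1 − fₕ)sₕ²/nₕ with Wₕ = Nₕ/N, N = 6638.
Nonprofit: Wₕ = 0.85522748; term = 0.85522748²·(1 − 0.15272151)·63780000/867 = 45588.457.
Public: Wₕ = 0.14477252; term = 0.14477252²·(1 − 0.16753382)·40110000/161 = 4346.76.
Sum = 49935.217.
SE = √(49935.217) = 223.5.

223.5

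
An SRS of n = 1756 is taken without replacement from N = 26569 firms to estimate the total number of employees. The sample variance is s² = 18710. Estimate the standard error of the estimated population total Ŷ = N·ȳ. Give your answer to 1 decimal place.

83811.2

Var(Ŷ) = N²·Var(ȳ) = N²·(1 − n/N)·s²/n.
f = 1756/26569 = 0.06609206; Var(ȳ) = 0.93390794·18710/1756 = 9.9506933.
Var(Ŷ) = 26569² · 9.9506933 = 7.0243114 × 10^9.
SE(Ŷ) = √(7.0243114 × 10^9) = 83811.2.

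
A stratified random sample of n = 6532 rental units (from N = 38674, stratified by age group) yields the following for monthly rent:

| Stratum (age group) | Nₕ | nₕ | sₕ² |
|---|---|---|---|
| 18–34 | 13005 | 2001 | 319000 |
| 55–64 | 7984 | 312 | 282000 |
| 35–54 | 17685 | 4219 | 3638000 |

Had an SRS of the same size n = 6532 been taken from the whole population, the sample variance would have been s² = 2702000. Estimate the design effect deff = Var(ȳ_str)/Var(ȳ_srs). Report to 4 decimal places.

Var(ȳ_str) = Σ Wₕ²(1−fₕ)sₕ²/nₕ with Wₕ = Nₕ/38674:
  18–34: (13005/38674)²·(1−2001/13005)·319000/2001 = 15.253389
  55–64: (7984/38674)²·(1−312/7984)·282000/312 = 37.015656
  35–54: (17685/38674)²·(1−4219/17685)·3638000/4219 = 137.29624
  → Var(ȳ_str) = 189.56529.
Var(ȳ_srs) = (1 − 6532/38674)·2702000/6532 = 343.78979.
deff = 189.56529 / 343.78979 = 0.5514.

0.5514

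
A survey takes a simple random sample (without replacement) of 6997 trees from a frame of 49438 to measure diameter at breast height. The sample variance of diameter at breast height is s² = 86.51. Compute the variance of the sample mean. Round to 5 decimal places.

Under SRS without replacement, Var(ȳ) = (1 − f)·s²/n with f = n/N = 6997/49438 = 0.14153081.
Var(ȳ) = (1 − 0.14153081)·86.51/6997 = 0.85846919·0.01236387 = 0.010614002.

0.01061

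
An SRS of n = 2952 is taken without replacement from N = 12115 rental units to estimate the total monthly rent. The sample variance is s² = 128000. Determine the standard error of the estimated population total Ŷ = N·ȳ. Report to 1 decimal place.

69378.9

Var(Ŷ) = N²·Var(ȳ) = N²·(1 − n/N)·s²/n.
f = 2952/12115 = 0.24366488; Var(ȳ) = 0.75633512·128000/2952 = 32.795019.
Var(Ŷ) = 12115² · 32.795019 = 4.8134307 × 10^9.
SE(Ŷ) = √(4.8134307 × 10^9) = 69378.9.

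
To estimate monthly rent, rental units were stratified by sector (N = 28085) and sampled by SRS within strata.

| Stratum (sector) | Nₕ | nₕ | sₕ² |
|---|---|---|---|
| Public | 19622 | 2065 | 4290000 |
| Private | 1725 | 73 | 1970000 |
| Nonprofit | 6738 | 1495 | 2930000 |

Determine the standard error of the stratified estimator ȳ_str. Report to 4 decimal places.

Var(ȳ_str) = Σₕ Wₕ²(1 − fₕ)sₕ²/nₕ with Wₕ = Nₕ/N, N = 28085.
Public: Wₕ = 0.69866477; term = 0.69866477²·(1 − 0.10523902)·4290000/2065 = 907.36487.
Private: Wₕ = 0.06142069; term = 0.06142069²·(1 − 0.04231884)·1970000/73 = 97.497539.
Nonprofit: Wₕ = 0.23991455; term = 0.23991455²·(1 − 0.22187593)·2930000/1495 = 87.778557.
Sum = 1092.641.
SE = √(1092.641) = 33.0551.

33.0551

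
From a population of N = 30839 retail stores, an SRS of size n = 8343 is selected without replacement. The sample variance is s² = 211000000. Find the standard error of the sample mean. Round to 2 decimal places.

Under SRS without replacement, Var(ȳ) = (1 − f)·s²/n with f = n/N = 8343/30839 = 0.27053406.
Var(ȳ) = (1 − 0.27053406)·211000000/8343 = 0.72946594·25290.663 = 18448.677.
SE(ȳ) = √(18448.677) = 135.83.

135.83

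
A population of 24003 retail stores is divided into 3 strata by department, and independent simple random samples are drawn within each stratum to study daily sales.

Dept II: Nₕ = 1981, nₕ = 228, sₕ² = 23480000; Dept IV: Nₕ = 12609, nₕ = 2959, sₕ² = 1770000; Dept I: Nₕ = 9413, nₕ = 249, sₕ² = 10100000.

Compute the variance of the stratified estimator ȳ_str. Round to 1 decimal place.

Var(ȳ_str) = Σₕ Wₕ²(1 − fₕ)sₕ²/nₕ with Wₕ = Nₕ/N, N = 24003.
Dept II: Wₕ = 0.08253135; term = 0.08253135²·(1 − 0.11509339)·23480000/228 = 620.72407.
Dept IV: Wₕ = 0.52530934; term = 0.52530934²·(1 − 0.23467365)·1770000/2959 = 126.32963.
Dept I: Wₕ = 0.39215931; term = 0.39215931²·(1 − 0.02645278)·10100000/249 = 6073.0117.
Sum = 6820.0654.

6820.1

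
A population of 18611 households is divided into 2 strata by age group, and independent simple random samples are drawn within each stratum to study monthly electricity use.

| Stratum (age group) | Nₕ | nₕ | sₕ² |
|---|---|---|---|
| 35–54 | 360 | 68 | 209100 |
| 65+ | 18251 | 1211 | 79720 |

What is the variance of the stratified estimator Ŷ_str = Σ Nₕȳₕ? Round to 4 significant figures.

Var(Ŷ_str) = Σₕ Nₕ²(1 − fₕ)sₕ²/nₕ.
35–54: 360²·(1 − 68/360)·209100/68 = 3.23244 × 10^8.
65+: 18251²·(1 − 1211/18251)·79720/1211 = 2.0472902 × 10^10.
Sum = 2.0796146 × 10^10.

2.080 × 10^10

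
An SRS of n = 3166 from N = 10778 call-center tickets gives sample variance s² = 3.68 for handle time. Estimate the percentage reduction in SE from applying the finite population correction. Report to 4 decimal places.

15.9611

f = n/N = 3166/10778 = 0.29374652.
SE_no-fpc = √(s²/n) = 0.034093254; SE_fpc = √((1−f)s²/n) = 0.028651592.
Ratio = √(1−f) = 0.84038889. Reduction = 100·(1 − 0.84038889) = 15.9611%.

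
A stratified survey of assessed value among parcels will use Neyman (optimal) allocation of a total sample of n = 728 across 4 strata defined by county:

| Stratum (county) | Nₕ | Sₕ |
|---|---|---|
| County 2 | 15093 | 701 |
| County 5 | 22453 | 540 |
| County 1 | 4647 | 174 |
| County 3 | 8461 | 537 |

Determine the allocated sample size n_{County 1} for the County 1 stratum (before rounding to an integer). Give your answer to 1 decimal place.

Neyman allocation: nₕ = n·NₕSₕ / Σⱼ NⱼSⱼ.
Σ NⱼSⱼ = 15093·701 + 22453·540 + 4647·174 + 8461·537 = 2.8056948 × 10^7.
n_{County 1} = 728·4647·174 / (2.8056948 × 10^7) = 21.0.

21.0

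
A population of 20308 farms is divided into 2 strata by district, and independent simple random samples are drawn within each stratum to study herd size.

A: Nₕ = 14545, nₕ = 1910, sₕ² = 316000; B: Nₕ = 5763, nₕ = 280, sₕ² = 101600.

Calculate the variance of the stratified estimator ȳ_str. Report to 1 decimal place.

101.5

Var(ȳ_str) = Σₕ Wₕ²(1 − fₕ)sₕ²/nₕ with Wₕ = Nₕ/N, N = 20308.
A: Wₕ = 0.71622021; term = 0.71622021²·(1 − 0.13131660)·316000/1910 = 73.723913.
B: Wₕ = 0.28377979; term = 0.28377979²·(1 − 0.04858581)·101600/280 = 27.8015.
Sum = 101.52541.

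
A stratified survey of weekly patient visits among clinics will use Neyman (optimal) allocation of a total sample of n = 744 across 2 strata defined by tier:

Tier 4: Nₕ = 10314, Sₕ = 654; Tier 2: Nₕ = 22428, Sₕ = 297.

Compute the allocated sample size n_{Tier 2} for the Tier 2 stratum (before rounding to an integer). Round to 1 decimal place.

369.7

Neyman allocation: nₕ = n·NₕSₕ / Σⱼ NⱼSⱼ.
Σ NⱼSⱼ = 10314·654 + 22428·297 = 1.3406472 × 10^7.
n_{Tier 2} = 744·22428·297 / (1.3406472 × 10^7) = 369.7.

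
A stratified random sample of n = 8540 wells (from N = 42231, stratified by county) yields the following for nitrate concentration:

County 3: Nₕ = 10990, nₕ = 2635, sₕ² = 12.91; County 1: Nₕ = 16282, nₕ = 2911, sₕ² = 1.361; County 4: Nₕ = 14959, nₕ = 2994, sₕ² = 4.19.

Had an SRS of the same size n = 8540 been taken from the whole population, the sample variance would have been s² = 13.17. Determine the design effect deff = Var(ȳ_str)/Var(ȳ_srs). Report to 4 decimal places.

Var(ȳ_str) = Σ Wₕ²(1−fₕ)sₕ²/nₕ with Wₕ = Nₕ/42231:
  County 3: (10990/42231)²·(1−2635/10990)·12.91/2635 = 2.522476 × 10^-4
  County 1: (16282/42231)²·(1−2911/16282)·1.361/2911 = 5.7072228 × 10^-5
  County 4: (14959/42231)²·(1−2994/14959)·4.19/2994 = 1.4044774 × 10^-4
  → Var(ȳ_str) = 4.4976757 × 10^-4.
Var(ȳ_srs) = (1 − 8540/42231)·13.17/8540 = 0.0012302983.
deff = (4.4976757 × 10^-4) / 0.0012302983 = 0.3656.

0.3656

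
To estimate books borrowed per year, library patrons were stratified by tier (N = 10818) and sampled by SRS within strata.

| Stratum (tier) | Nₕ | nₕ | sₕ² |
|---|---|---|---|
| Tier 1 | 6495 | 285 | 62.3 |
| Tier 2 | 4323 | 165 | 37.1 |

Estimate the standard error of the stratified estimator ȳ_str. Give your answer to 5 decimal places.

0.33147

Var(ȳ_str) = Σₕ Wₕ²(1 − fₕ)sₕ²/nₕ with Wₕ = Nₕ/N, N = 10818.
Tier 1: Wₕ = 0.60038824; term = 0.60038824²·(1 − 0.04387991)·62.3/285 = 0.075339024.
Tier 2: Wₕ = 0.39961176; term = 0.39961176²·(1 − 0.03816794)·37.1/165 = 0.034535499.
Sum = 0.10987452.
SE = √(0.10987452) = 0.33147.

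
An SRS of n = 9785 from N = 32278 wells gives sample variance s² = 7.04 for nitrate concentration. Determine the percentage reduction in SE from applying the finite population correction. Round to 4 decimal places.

16.5223

f = n/N = 9785/32278 = 0.30314765.
SE_no-fpc = √(s²/n) = 0.026822911; SE_fpc = √((1−f)s²/n) = 0.022391145.
Ratio = √(1−f) = 0.83477682. Reduction = 100·(1 − 0.83477682) = 16.5223%.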